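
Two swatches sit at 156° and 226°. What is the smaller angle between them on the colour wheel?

|156 − 226| = 70.
70 ≤ 180, so the shorter arc is 70°.

70°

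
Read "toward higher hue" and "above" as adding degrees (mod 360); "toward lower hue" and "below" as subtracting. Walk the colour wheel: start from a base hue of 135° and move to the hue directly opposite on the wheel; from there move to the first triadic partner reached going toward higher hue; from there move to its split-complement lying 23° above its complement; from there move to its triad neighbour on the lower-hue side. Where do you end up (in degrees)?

+180° (complement): 135 + 180 = 315°
+120° (triadic ↑): 315 + 120 = 435 → 435 − 360 = 75°
+203° (split-comp 23° ↑): 75 + 203 = 278°
−120° (triadic ↓): 278 − 120 = 158°

158°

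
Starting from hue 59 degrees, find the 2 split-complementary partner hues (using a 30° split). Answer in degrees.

209° and 269°

Complement of 59 degrees: 59 + 180 = 239°
239 − 30 = 209°
239 + 30 = 269°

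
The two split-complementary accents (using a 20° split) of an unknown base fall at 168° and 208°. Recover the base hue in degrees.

8°

The accents sit 20° either side of the complement, so the complement is their short-arc midpoint on the wheel.
Short-arc midpoint of 168° and 208°: 188°.
Base is 180° from the complement: 188 − 180 = 8°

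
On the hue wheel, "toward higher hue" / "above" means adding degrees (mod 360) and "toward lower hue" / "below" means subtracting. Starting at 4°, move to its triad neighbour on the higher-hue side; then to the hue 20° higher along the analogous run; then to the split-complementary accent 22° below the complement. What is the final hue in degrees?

4 + 120 = 124°   (triadic ↑)
124 + 20 = 144°   (analog 20° ↑)
144 + 158 = 302°   (split-comp 22° ↓)

302°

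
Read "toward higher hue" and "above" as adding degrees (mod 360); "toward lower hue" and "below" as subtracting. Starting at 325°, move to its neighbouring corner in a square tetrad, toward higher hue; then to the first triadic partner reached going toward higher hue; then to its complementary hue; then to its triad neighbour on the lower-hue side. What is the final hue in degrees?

235°

+90° (square ↑): 325 + 90 = 415 → 415 − 360 = 55°
+120° (triadic ↑): 55 + 120 = 175°
+180° (complement): 175 + 180 = 355°
−120° (triadic ↓): 355 − 120 = 235°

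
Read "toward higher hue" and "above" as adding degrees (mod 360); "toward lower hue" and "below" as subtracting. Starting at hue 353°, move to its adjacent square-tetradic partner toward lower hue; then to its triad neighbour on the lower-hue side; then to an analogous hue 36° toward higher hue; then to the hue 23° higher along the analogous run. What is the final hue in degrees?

202°

square ↓ −90°: 353 − 90 = 263°
triadic ↓ −120°: 263 − 120 = 143°
analog 36° ↑ +36°: 143 + 36 = 179°
analog 23° ↑ +23°: 179 + 23 = 202°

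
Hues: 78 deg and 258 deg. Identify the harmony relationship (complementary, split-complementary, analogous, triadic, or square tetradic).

Sort the hues: 78°, 258°.
Successive gaps around the wheel: 180°, 180°.
Two hues 180° apart are complementary.

complementary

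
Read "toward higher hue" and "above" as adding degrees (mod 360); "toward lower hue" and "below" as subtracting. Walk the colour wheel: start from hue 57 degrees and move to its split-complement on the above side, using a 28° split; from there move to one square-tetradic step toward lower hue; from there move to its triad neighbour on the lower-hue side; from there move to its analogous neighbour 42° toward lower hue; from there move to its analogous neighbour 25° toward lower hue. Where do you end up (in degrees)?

split-comp 28° ↑ +208°: 57 + 208 = 265°
square ↓ −90°: 265 − 90 = 175°
triadic ↓ −120°: 175 − 120 = 55°
analog 42° ↓ −42°: 55 − 42 = 13°
analog 25° ↓ −25°: 13 − 25 = -12 → -12 + 360 = 348°

348°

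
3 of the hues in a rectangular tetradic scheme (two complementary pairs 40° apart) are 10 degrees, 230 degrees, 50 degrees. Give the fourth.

190°

A rectangular tetradic uses two complementary pairs 40° apart: offsets 0°, 40°, 180°, 220°.
Among {10°, 50°, 230°}, 50° and 230° are a 180° pair.
The remaining hue 10° needs its own complement: 10 + 180 = 190°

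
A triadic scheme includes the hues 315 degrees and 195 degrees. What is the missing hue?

75°

A triad places three hues 120° apart.
The full set through 195° is {75°, 195°, 315°}.
Given {195°, 315°}, the missing hue is 75°.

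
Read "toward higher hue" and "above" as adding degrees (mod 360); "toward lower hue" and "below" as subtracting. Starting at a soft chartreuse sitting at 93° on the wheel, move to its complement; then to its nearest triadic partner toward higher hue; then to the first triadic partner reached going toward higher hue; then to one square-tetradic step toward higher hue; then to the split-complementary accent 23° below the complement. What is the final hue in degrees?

40°

93 + 180 = 273°   (complement)
273 + 120 = 393 → 393 − 360 = 33°   (triadic ↑)
33 + 120 = 153°   (triadic ↑)
153 + 90 = 243°   (square ↑)
243 + 157 = 400 → 400 − 360 = 40°   (split-comp 23° ↓)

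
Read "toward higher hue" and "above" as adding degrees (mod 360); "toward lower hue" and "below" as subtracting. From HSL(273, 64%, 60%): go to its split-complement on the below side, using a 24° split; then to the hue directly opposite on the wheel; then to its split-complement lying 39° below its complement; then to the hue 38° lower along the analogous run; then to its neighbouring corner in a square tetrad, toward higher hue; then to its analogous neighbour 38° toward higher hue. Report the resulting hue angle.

273 + 156 = 429 → 429 − 360 = 69°   (split-comp 24° ↓)
69 + 180 = 249°   (complement)
249 + 141 = 390 → 390 − 360 = 30°   (split-comp 39° ↓)
30 − 38 = -8 → -8 + 360 = 352°   (analog 38° ↓)
352 + 90 = 442 → 442 − 360 = 82°   (square ↑)
82 + 38 = 120°   (analog 38° ↑)

120°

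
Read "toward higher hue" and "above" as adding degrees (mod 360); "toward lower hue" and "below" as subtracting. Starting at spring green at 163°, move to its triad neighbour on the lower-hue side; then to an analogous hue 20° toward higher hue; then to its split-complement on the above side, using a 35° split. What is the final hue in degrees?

278°

−120° (triadic ↓): 163 − 120 = 43°
+20° (analog 20° ↑): 43 + 20 = 63°
+215° (split-comp 35° ↑): 63 + 215 = 278°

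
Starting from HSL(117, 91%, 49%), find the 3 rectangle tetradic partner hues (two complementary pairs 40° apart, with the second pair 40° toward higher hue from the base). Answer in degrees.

A rectangular tetradic uses two complementary pairs 40° apart: offsets 0°, 40°, 180°, 220°.
117 + 40 = 157°
117 + 180 = 297°
117 + 220 = 337°

157°, 297°, and 337°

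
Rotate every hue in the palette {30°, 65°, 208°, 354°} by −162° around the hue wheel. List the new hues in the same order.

30 − 162 = -132 → -132 + 360 = 228°
65 − 162 = -97 → -97 + 360 = 263°
208 − 162 = 46°
354 − 162 = 192°

228°, 263°, 46°, 192°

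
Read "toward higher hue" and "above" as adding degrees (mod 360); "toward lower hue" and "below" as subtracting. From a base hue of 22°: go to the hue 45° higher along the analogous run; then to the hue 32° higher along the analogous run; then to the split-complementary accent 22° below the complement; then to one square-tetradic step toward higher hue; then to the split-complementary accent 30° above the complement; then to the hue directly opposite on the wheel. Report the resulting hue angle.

analog 45° ↑ +45°: 22 + 45 = 67°
analog 32° ↑ +32°: 67 + 32 = 99°
split-comp 22° ↓ +158°: 99 + 158 = 257°
square ↑ +90°: 257 + 90 = 347°
split-comp 30° ↑ +210°: 347 + 210 = 557 → 557 − 360 = 197°
complement +180°: 197 + 180 = 377 → 377 − 360 = 17°

17°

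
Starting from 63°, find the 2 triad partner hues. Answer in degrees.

183° and 303°

A triad places three hues 120° apart.
63 + 120 = 183°
63 + 240 = 303°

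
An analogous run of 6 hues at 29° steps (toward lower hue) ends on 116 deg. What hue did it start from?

5 steps of 29° (toward lower hue) give a net shift of −145°.
Start = end − shift: 116 + 145 = 261°

261°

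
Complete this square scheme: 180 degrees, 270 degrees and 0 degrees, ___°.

A square tetradic scheme places four hues every 90°.
The full set through 0° is {0°, 90°, 180°, 270°}.
Given {0°, 180°, 270°}, the missing hue is 90°.

90°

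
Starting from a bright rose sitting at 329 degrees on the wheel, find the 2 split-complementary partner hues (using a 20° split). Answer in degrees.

129° and 169°

Split-complementary hues sit 20° either side of the complement.
Complement of 329 degrees: 329 + 180 = 509 → 509 − 360 = 149°
149 − 20 = 129°
149 + 20 = 169°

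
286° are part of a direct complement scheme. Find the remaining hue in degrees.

106°

The complement sits 180° across the wheel.
The full set through 286° is {106°, 286°}.
Given {286°}, the missing hue is 106°.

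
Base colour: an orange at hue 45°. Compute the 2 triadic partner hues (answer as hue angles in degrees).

45 + 120 = 165°
45 + 240 = 285°

165° and 285°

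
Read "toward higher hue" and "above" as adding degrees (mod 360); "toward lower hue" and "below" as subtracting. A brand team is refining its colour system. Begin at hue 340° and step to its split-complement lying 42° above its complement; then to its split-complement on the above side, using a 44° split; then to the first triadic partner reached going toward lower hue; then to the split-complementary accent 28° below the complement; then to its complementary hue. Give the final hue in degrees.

278°

+222° (split-comp 42° ↑): 340 + 222 = 562 → 562 − 360 = 202°
+224° (split-comp 44° ↑): 202 + 224 = 426 → 426 − 360 = 66°
−120° (triadic ↓): 66 − 120 = -54 → -54 + 360 = 306°
+152° (split-comp 28° ↓): 306 + 152 = 458 → 458 − 360 = 98°
+180° (complement): 98 + 180 = 278°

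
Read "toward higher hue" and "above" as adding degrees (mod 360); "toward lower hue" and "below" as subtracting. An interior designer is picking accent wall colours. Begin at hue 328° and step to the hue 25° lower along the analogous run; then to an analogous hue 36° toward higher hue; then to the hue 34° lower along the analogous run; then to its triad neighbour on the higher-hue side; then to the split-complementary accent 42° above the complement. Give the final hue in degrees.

287°

−25° (analog 25° ↓): 328 − 25 = 303°
+36° (analog 36° ↑): 303 + 36 = 339°
−34° (analog 34° ↓): 339 − 34 = 305°
+120° (triadic ↑): 305 + 120 = 425 → 425 − 360 = 65°
+222° (split-comp 42° ↑): 65 + 222 = 287°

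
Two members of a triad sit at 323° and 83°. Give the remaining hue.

203°

A triad spaces three hues 120° apart.
The full set is {83°, 203°, 323°}.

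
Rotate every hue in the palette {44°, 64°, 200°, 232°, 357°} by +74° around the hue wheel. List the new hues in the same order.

118°, 138°, 274°, 306°, 71°

44 + 74 = 118°
64 + 74 = 138°
200 + 74 = 274°
232 + 74 = 306°
357 + 74 = 431 → 431 − 360 = 71°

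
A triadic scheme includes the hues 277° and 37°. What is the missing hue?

157°

A triad places three hues 120° apart.
The full set through 37° is {37°, 157°, 277°}.
Given {37°, 277°}, the missing hue is 157°.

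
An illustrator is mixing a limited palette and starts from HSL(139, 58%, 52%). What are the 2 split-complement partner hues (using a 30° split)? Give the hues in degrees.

289° and 349°

Complement of 139°: 139 + 180 = 319°
319 − 30 = 289°
319 + 30 = 349°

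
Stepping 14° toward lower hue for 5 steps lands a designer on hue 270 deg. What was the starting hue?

5 steps of 14° (toward lower hue) give a net shift of −70°.
Start = end − shift: 270 + 70 = 340°

340°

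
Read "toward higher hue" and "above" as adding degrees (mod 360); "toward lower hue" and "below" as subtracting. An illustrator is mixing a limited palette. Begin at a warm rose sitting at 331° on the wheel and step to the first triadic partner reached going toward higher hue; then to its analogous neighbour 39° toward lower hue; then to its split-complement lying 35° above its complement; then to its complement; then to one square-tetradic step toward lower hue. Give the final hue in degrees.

331 + 120 = 451 → 451 − 360 = 91°   (triadic ↑)
91 − 39 = 52°   (analog 39° ↓)
52 + 215 = 267°   (split-comp 35° ↑)
267 + 180 = 447 → 447 − 360 = 87°   (complement)
87 − 90 = -3 → -3 + 360 = 357°   (square ↓)

357°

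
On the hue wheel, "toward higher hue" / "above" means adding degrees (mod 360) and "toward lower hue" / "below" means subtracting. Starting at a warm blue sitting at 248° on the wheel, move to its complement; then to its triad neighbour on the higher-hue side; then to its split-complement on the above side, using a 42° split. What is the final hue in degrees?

248 + 180 = 428 → 428 − 360 = 68°   (complement)
68 + 120 = 188°   (triadic ↑)
188 + 222 = 410 → 410 − 360 = 50°   (split-comp 42° ↑)

50°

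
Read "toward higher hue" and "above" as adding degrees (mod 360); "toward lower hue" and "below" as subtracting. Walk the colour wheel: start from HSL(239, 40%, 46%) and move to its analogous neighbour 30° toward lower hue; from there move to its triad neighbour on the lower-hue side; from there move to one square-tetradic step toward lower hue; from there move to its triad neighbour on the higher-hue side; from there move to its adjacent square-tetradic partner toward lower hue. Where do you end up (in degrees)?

29°

239 − 30 = 209°   (analog 30° ↓)
209 − 120 = 89°   (triadic ↓)
89 − 90 = -1 → -1 + 360 = 359°   (square ↓)
359 + 120 = 479 → 479 − 360 = 119°   (triadic ↑)
119 − 90 = 29°   (square ↓)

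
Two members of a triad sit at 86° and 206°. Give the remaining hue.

326°

A triad spaces three hues 120° apart.
The full set is {86°, 206°, 326°}.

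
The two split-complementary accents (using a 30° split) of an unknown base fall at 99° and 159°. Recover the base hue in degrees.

309°

The accents sit 30° either side of the complement, so the complement is their short-arc midpoint on the wheel.
Short-arc midpoint of 99° and 159°: 129°.
Base is 180° from the complement: 129 − 180 = -51 → -51 + 360 = 309°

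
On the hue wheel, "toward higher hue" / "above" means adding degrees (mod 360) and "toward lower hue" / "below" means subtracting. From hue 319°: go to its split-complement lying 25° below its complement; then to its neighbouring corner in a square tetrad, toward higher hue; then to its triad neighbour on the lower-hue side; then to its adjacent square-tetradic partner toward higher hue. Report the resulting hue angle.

174°

split-comp 25° ↓ +155°: 319 + 155 = 474 → 474 − 360 = 114°
square ↑ +90°: 114 + 90 = 204°
triadic ↓ −120°: 204 − 120 = 84°
square ↑ +90°: 84 + 90 = 174°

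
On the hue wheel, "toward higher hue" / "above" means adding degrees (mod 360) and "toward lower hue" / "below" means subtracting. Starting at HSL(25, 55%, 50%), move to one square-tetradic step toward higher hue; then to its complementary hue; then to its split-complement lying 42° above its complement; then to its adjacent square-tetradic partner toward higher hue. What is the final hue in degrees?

247°

square ↑ +90°: 25 + 90 = 115°
complement +180°: 115 + 180 = 295°
split-comp 42° ↑ +222°: 295 + 222 = 517 → 517 − 360 = 157°
square ↑ +90°: 157 + 90 = 247°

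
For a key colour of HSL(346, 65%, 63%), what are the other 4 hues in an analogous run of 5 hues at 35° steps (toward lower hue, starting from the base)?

Analogous hues sit every 35° along the wheel.
346 − 35 = 311°
346 − 70 = 276°
346 − 105 = 241°
346 − 140 = 206°

311°, 276°, 241°, 206°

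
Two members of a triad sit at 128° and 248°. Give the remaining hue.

8°

A triad spaces three hues 120° apart.
The full set is {8°, 128°, 248°}.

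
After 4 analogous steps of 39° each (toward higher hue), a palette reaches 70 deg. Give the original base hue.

4 steps of 39° (toward higher hue) give a net shift of +156°.
Start = end − shift: 70 − 156 = -86 → -86 + 360 = 274°

274°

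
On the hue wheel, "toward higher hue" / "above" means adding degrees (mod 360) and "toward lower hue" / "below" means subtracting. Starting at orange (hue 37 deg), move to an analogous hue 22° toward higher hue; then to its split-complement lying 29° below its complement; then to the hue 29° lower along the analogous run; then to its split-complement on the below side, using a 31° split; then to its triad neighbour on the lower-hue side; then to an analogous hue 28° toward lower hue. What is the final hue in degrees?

+22° (analog 22° ↑): 37 + 22 = 59°
+151° (split-comp 29° ↓): 59 + 151 = 210°
−29° (analog 29° ↓): 210 − 29 = 181°
+149° (split-comp 31° ↓): 181 + 149 = 330°
−120° (triadic ↓): 330 − 120 = 210°
−28° (analog 28° ↓): 210 − 28 = 182°

182°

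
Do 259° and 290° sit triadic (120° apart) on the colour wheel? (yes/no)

no

Angular distance: |259 − 290| = 31 = 31°.
Triadic (120° apart) requires 120°.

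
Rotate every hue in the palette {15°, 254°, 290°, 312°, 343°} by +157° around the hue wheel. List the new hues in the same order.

172°, 51°, 87°, 109°, 140°

15 + 157 = 172°
254 + 157 = 411 → 411 − 360 = 51°
290 + 157 = 447 → 447 − 360 = 87°
312 + 157 = 469 → 469 − 360 = 109°
343 + 157 = 500 → 500 − 360 = 140°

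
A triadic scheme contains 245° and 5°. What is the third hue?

125°

A triad spaces three hues 120° apart.
The full set is {5°, 125°, 245°}.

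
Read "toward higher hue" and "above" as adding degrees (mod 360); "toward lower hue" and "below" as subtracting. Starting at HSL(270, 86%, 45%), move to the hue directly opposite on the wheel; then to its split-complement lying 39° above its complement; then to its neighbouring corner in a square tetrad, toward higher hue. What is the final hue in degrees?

39°

complement +180°: 270 + 180 = 450 → 450 − 360 = 90°
split-comp 39° ↑ +219°: 90 + 219 = 309°
square ↑ +90°: 309 + 90 = 399 → 399 − 360 = 39°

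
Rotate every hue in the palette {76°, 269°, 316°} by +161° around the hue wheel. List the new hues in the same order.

76 + 161 = 237°
269 + 161 = 430 → 430 − 360 = 70°
316 + 161 = 477 → 477 − 360 = 117°

237°, 70°, 117°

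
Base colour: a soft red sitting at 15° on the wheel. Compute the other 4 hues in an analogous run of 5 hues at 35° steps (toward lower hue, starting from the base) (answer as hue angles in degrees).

340°, 305°, 270°, 235°

Analogous hues sit every 35° along the wheel.
15 − 35 = -20 → -20 + 360 = 340°
15 − 70 = -55 → -55 + 360 = 305°
15 − 105 = -90 → -90 + 360 = 270°
15 − 140 = -125 → -125 + 360 = 235°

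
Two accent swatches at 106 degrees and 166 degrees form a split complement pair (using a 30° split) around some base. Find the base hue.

The accents sit 30° either side of the complement, so the complement is their short-arc midpoint on the wheel.
Short-arc midpoint of 106° and 166°: 136°.
Base is 180° from the complement: 136 − 180 = -44 → -44 + 360 = 316°

316°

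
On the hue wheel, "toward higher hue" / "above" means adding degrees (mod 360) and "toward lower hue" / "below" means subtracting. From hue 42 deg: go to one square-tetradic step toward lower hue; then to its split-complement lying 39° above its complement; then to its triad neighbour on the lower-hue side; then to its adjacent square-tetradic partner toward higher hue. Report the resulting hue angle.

−90° (square ↓): 42 − 90 = -48 → -48 + 360 = 312°
+219° (split-comp 39° ↑): 312 + 219 = 531 → 531 − 360 = 171°
−120° (triadic ↓): 171 − 120 = 51°
+90° (square ↑): 51 + 90 = 141°

141°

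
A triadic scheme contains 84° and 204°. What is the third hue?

324°

A triad spaces three hues 120° apart.
The full set is {84°, 204°, 324°}.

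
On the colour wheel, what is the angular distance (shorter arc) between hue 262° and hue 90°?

172°

|262 − 90| = 172.
172 ≤ 180, so the shorter arc is 172°.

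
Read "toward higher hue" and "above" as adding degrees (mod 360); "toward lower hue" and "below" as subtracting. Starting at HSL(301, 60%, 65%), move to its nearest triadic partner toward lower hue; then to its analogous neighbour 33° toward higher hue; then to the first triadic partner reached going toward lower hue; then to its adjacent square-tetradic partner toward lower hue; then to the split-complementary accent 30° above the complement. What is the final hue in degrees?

214°

triadic ↓ −120°: 301 − 120 = 181°
analog 33° ↑ +33°: 181 + 33 = 214°
triadic ↓ −120°: 214 − 120 = 94°
square ↓ −90°: 94 − 90 = 4°
split-comp 30° ↑ +210°: 4 + 210 = 214°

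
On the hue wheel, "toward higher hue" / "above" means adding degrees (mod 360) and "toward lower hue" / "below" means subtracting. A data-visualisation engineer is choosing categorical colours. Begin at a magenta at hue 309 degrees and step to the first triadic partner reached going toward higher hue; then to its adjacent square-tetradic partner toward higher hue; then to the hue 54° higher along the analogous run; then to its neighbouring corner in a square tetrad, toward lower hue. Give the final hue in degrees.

123°

309 + 120 = 429 → 429 − 360 = 69°   (triadic ↑)
69 + 90 = 159°   (square ↑)
159 + 54 = 213°   (analog 54° ↑)
213 − 90 = 123°   (square ↓)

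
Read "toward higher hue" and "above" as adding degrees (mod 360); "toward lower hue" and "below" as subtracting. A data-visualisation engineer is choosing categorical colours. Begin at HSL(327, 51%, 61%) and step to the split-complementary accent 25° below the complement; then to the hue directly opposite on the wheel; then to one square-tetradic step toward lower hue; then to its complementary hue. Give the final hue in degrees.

split-comp 25° ↓ +155°: 327 + 155 = 482 → 482 − 360 = 122°
complement +180°: 122 + 180 = 302°
square ↓ −90°: 302 − 90 = 212°
complement +180°: 212 + 180 = 392 → 392 − 360 = 32°

32°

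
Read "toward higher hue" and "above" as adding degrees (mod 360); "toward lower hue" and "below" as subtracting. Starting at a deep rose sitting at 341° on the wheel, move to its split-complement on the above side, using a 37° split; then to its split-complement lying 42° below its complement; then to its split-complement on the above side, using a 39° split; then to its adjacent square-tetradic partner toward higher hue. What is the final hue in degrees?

+217° (split-comp 37° ↑): 341 + 217 = 558 → 558 − 360 = 198°
+138° (split-comp 42° ↓): 198 + 138 = 336°
+219° (split-comp 39° ↑): 336 + 219 = 555 → 555 − 360 = 195°
+90° (square ↑): 195 + 90 = 285°

285°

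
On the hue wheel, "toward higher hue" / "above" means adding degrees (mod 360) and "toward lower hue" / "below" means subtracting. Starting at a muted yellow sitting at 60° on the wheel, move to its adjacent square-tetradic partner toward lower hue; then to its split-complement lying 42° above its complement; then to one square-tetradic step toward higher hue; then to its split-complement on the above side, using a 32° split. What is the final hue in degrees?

square ↓ −90°: 60 − 90 = -30 → -30 + 360 = 330°
split-comp 42° ↑ +222°: 330 + 222 = 552 → 552 − 360 = 192°
square ↑ +90°: 192 + 90 = 282°
split-comp 32° ↑ +212°: 282 + 212 = 494 → 494 − 360 = 134°

134°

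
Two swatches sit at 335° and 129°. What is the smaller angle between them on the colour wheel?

|335 − 129| = 206.
The shorter arc is 360 − 206 = 154°.

154°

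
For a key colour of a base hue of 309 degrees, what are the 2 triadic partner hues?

69° and 189°

A triad places three hues 120° apart.
309 + 120 = 429 → 429 − 360 = 69°
309 + 240 = 549 → 549 − 360 = 189°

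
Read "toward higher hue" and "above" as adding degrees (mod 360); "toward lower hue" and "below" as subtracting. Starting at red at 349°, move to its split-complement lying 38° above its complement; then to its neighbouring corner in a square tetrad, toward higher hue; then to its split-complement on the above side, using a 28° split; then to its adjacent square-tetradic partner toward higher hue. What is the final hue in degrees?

349 + 218 = 567 → 567 − 360 = 207°   (split-comp 38° ↑)
207 + 90 = 297°   (square ↑)
297 + 208 = 505 → 505 − 360 = 145°   (split-comp 28° ↑)
145 + 90 = 235°   (square ↑)

235°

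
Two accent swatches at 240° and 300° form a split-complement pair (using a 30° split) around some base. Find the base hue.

90°

The accents sit 30° either side of the complement, so the complement is their short-arc midpoint on the wheel.
Short-arc midpoint of 240° and 300°: 270°.
Base is 180° from the complement: 270 − 180 = 90°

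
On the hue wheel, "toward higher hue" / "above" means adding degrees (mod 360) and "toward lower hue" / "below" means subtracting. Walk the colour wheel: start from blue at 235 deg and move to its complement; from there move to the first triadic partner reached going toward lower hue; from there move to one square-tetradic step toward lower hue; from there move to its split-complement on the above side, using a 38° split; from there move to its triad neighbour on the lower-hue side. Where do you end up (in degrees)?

complement +180°: 235 + 180 = 415 → 415 − 360 = 55°
triadic ↓ −120°: 55 − 120 = -65 → -65 + 360 = 295°
square ↓ −90°: 295 − 90 = 205°
split-comp 38° ↑ +218°: 205 + 218 = 423 → 423 − 360 = 63°
triadic ↓ −120°: 63 − 120 = -57 → -57 + 360 = 303°

303°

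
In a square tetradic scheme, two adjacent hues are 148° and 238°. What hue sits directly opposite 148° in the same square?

A square tetradic scheme places four hues 90° apart; opposite corners are 180° apart.
148 + 180 = 328°

328°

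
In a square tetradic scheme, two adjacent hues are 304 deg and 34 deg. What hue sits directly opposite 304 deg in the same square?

A square tetradic scheme places four hues 90° apart; opposite corners are 180° apart.
304 + 180 = 484 → 484 − 360 = 124°

124°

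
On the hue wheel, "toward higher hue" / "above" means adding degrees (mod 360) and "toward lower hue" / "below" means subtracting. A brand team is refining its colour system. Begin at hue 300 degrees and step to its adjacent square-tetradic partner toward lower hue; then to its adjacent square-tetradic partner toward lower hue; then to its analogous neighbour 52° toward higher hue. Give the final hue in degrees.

square ↓ −90°: 300 − 90 = 210°
square ↓ −90°: 210 − 90 = 120°
analog 52° ↑ +52°: 120 + 52 = 172°

172°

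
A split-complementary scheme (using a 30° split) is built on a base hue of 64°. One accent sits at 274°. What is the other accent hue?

Split-complementary hues sit 30° either side of the complement.
Complement of the base 64°: 64 + 180 = 244°
The given accent 274° is 30° one side of 244°; the other accent sits 30° the other side: 244 − 30 = 214°

214°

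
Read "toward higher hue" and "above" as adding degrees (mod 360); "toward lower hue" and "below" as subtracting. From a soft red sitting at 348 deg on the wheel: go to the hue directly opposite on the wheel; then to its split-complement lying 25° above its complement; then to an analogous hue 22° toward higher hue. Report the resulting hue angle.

complement +180°: 348 + 180 = 528 → 528 − 360 = 168°
split-comp 25° ↑ +205°: 168 + 205 = 373 → 373 − 360 = 13°
analog 22° ↑ +22°: 13 + 22 = 35°

35°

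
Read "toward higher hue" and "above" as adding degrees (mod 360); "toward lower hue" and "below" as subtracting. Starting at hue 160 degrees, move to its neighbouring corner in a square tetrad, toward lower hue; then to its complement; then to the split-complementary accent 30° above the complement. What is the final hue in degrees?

160 − 90 = 70°   (square ↓)
70 + 180 = 250°   (complement)
250 + 210 = 460 → 460 − 360 = 100°   (split-comp 30° ↑)

100°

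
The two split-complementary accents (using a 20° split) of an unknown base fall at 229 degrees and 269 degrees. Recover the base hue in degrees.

The accents sit 20° either side of the complement, so the complement is their short-arc midpoint on the wheel.
Short-arc midpoint of 229° and 269°: 249°.
Base is 180° from the complement: 249 − 180 = 69°

69°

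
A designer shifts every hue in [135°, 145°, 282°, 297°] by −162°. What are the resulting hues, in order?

135 − 162 = -27 → -27 + 360 = 333°
145 − 162 = -17 → -17 + 360 = 343°
282 − 162 = 120°
297 − 162 = 135°

333°, 343°, 120°, 135°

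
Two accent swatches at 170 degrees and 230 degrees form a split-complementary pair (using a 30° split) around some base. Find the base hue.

20°

The accents sit 30° either side of the complement, so the complement is their short-arc midpoint on the wheel.
Short-arc midpoint of 170° and 230°: 200°.
Base is 180° from the complement: 200 − 180 = 20°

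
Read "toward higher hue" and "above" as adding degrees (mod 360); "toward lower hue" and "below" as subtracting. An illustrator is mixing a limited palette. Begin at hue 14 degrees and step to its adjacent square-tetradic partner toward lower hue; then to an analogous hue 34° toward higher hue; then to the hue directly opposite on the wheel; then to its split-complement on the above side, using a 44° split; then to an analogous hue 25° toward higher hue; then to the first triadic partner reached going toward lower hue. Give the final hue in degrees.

square ↓ −90°: 14 − 90 = -76 → -76 + 360 = 284°
analog 34° ↑ +34°: 284 + 34 = 318°
complement +180°: 318 + 180 = 498 → 498 − 360 = 138°
split-comp 44° ↑ +224°: 138 + 224 = 362 → 362 − 360 = 2°
analog 25° ↑ +25°: 2 + 25 = 27°
triadic ↓ −120°: 27 − 120 = -93 → -93 + 360 = 267°

267°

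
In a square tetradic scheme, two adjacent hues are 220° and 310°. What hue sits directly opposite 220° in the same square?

40°

A square tetradic scheme places four hues 90° apart; opposite corners are 180° apart.
220 + 180 = 400 → 400 − 360 = 40°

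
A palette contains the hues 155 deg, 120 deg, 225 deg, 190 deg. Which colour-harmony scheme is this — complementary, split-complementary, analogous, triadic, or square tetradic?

Sort the hues: 120°, 155°, 190°, 225°.
Successive gaps around the wheel: 35°, 35°, 35°, 255°.
A run of hues at equal small steps (35°) with one large closing gap is an analogous group.

analogous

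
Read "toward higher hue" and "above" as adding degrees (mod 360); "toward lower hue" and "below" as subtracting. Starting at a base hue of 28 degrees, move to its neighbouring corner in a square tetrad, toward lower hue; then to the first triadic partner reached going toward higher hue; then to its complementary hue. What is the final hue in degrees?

28 − 90 = -62 → -62 + 360 = 298°   (square ↓)
298 + 120 = 418 → 418 − 360 = 58°   (triadic ↑)
58 + 180 = 238°   (complement)

238°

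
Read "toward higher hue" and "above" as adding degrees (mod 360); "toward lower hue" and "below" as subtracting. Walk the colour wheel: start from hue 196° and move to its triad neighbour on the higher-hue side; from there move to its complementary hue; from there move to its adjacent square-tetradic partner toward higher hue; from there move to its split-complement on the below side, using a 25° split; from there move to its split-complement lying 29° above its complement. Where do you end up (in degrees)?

+120° (triadic ↑): 196 + 120 = 316°
+180° (complement): 316 + 180 = 496 → 496 − 360 = 136°
+90° (square ↑): 136 + 90 = 226°
+155° (split-comp 25° ↓): 226 + 155 = 381 → 381 − 360 = 21°
+209° (split-comp 29° ↑): 21 + 209 = 230°

230°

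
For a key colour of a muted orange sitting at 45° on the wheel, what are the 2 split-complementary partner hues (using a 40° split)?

185° and 265°

Complement of 45°: 45 + 180 = 225°
225 − 40 = 185°
225 + 40 = 265°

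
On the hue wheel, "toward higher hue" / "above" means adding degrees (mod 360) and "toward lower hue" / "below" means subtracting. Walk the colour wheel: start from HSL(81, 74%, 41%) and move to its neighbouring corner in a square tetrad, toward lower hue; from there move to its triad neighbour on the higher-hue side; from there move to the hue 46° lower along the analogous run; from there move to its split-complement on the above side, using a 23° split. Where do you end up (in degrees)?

268°

81 − 90 = -9 → -9 + 360 = 351°   (square ↓)
351 + 120 = 471 → 471 − 360 = 111°   (triadic ↑)
111 − 46 = 65°   (analog 46° ↓)
65 + 203 = 268°   (split-comp 23° ↑)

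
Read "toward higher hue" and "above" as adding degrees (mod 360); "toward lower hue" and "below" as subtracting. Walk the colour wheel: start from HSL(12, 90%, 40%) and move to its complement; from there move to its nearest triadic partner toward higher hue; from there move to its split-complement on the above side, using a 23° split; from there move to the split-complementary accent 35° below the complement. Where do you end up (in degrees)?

complement +180°: 12 + 180 = 192°
triadic ↑ +120°: 192 + 120 = 312°
split-comp 23° ↑ +203°: 312 + 203 = 515 → 515 − 360 = 155°
split-comp 35° ↓ +145°: 155 + 145 = 300°

300°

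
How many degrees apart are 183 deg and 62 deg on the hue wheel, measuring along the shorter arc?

|183 − 62| = 121.
121 ≤ 180, so the shorter arc is 121°.

121°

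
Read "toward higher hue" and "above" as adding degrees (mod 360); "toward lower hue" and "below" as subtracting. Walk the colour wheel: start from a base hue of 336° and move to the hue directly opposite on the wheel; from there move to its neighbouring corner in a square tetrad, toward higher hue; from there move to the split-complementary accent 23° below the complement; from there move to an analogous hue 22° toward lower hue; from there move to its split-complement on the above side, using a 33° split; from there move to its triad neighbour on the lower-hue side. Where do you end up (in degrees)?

114°

complement +180°: 336 + 180 = 516 → 516 − 360 = 156°
square ↑ +90°: 156 + 90 = 246°
split-comp 23° ↓ +157°: 246 + 157 = 403 → 403 − 360 = 43°
analog 22° ↓ −22°: 43 − 22 = 21°
split-comp 33° ↑ +213°: 21 + 213 = 234°
triadic ↓ −120°: 234 − 120 = 114°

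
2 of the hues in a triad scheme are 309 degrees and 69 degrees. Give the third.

189°

A triad places three hues 120° apart.
The full set through 69° is {69°, 189°, 309°}.
Given {69°, 309°}, the missing hue is 189°.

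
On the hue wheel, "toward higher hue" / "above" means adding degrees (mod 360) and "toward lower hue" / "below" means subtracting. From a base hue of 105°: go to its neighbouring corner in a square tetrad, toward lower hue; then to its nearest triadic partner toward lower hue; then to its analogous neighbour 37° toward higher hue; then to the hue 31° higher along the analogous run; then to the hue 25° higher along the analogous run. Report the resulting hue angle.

square ↓ −90°: 105 − 90 = 15°
triadic ↓ −120°: 15 − 120 = -105 → -105 + 360 = 255°
analog 37° ↑ +37°: 255 + 37 = 292°
analog 31° ↑ +31°: 292 + 31 = 323°
analog 25° ↑ +25°: 323 + 25 = 348°

348°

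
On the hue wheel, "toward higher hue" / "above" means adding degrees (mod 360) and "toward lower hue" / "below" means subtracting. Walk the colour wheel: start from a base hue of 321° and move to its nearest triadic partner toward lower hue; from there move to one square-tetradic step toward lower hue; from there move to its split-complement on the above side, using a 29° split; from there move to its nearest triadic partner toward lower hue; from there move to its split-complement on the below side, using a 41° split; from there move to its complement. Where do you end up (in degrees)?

159°

−120° (triadic ↓): 321 − 120 = 201°
−90° (square ↓): 201 − 90 = 111°
+209° (split-comp 29° ↑): 111 + 209 = 320°
−120° (triadic ↓): 320 − 120 = 200°
+139° (split-comp 41° ↓): 200 + 139 = 339°
+180° (complement): 339 + 180 = 519 → 519 − 360 = 159°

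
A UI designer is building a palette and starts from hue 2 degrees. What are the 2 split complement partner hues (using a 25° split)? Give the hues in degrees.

Complement of 2 degrees: 2 + 180 = 182°
182 − 25 = 157°
182 + 25 = 207°

157° and 207°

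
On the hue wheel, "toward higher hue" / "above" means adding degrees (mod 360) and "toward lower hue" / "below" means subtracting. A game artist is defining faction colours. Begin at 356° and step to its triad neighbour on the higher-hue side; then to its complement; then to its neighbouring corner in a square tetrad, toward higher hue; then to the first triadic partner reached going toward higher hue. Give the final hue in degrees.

146°

triadic ↑ +120°: 356 + 120 = 476 → 476 − 360 = 116°
complement +180°: 116 + 180 = 296°
square ↑ +90°: 296 + 90 = 386 → 386 − 360 = 26°
triadic ↑ +120°: 26 + 120 = 146°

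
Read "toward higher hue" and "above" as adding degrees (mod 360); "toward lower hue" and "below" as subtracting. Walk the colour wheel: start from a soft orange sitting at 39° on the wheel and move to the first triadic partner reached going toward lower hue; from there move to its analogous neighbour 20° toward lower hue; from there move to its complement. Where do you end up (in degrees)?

79°

−120° (triadic ↓): 39 − 120 = -81 → -81 + 360 = 279°
−20° (analog 20° ↓): 279 − 20 = 259°
+180° (complement): 259 + 180 = 439 → 439 − 360 = 79°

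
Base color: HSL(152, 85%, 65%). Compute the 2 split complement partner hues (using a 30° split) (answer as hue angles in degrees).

302° and 2°

Complement of 152°: 152 + 180 = 332°
332 − 30 = 302°
332 + 30 = 362 → 362 − 360 = 2°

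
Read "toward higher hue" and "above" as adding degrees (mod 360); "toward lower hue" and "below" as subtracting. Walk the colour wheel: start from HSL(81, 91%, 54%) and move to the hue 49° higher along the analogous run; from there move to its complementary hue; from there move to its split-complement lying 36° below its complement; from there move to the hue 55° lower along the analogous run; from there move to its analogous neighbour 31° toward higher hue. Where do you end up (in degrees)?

70°

analog 49° ↑ +49°: 81 + 49 = 130°
complement +180°: 130 + 180 = 310°
split-comp 36° ↓ +144°: 310 + 144 = 454 → 454 − 360 = 94°
analog 55° ↓ −55°: 94 − 55 = 39°
analog 31° ↑ +31°: 39 + 31 = 70°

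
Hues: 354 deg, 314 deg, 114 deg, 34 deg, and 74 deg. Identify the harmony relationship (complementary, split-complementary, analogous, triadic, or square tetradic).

Sort the hues: 34°, 74°, 114°, 314°, 354°.
Successive gaps around the wheel: 40°, 40°, 200°, 40°, 40°.
A run of hues at equal small steps (40°) with one large closing gap is an analogous group.

analogous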